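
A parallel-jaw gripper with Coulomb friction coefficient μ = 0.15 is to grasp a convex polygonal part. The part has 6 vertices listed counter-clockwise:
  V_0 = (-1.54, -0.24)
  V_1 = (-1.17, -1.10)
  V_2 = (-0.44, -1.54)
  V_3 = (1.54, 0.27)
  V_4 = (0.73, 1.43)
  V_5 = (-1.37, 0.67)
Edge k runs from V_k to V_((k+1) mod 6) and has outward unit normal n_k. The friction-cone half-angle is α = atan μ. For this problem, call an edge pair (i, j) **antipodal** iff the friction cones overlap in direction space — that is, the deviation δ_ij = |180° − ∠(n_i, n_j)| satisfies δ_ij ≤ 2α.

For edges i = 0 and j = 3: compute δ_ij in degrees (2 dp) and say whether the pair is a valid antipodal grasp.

α = atan 0.15 = 8.53°;  2α = 17.06°
edge 0: e_0 = (+0.37, -0.86);  n_0 = (-0.9186, -0.3952)
edge 3: e_3 = (-0.81, +1.16);  n_3 = (+0.8199, +0.5725)
∠(n_0, n_3) = 168.35°
δ = |180° − 168.35°| = 11.65°
11.65° ≤ 2α = 17.06°  →  valid

δ = 11.65°, valid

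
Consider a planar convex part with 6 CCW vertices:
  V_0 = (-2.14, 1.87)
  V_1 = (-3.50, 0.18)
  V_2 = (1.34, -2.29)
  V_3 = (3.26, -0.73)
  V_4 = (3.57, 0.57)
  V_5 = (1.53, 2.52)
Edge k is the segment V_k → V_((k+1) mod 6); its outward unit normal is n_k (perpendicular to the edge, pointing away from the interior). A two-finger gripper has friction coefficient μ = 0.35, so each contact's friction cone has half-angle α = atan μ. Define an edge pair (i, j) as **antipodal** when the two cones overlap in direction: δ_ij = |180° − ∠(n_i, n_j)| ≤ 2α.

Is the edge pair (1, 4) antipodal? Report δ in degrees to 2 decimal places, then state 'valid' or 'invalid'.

δ = 16.67°, valid

α = atan 0.35 = 19.29°;  2α = 38.58°
edge 1: e_1 = (+4.84, -2.47);  n_1 = (-0.4546, -0.8907)
edge 4: e_4 = (-2.04, +1.95);  n_4 = (+0.6910, +0.7229)
∠(n_1, n_4) = 163.33°
δ = |180° − 163.33°| = 16.67°
16.67° ≤ 2α = 38.58°  →  valid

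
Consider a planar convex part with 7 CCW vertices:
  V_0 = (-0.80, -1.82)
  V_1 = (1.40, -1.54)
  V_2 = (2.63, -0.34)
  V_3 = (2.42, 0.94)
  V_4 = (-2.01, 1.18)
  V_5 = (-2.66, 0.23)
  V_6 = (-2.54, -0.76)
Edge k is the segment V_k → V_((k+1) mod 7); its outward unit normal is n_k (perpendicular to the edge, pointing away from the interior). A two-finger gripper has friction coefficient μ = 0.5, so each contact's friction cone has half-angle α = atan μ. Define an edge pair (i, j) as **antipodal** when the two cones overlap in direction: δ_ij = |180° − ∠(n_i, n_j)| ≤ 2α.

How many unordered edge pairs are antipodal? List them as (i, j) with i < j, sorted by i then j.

α = atan 0.5 = 26.57°;  2α = 53.13°
n_0 = (+0.1263, -0.9920)
n_1 = (+0.6983, -0.7158)
n_2 = (+0.9868, +0.1619)
n_3 = (+0.0541, +0.9985)
n_4 = (-0.8253, +0.5647)
n_5 = (-0.9927, -0.1203)
n_6 = (-0.5203, -0.8540)
  (0,1): δ = 142.96°  ·
  (0,2): δ = 87.94°  ·
  (0,3): δ = 10.35°  ✓
  (0,4): δ = 48.37°  ✓
  (0,5): δ = 89.66°  ·
  (0,6): δ = 141.40°  ·
  (1,2): δ = 124.98°  ·
  (1,3): δ = 47.39°  ✓
  (1,4): δ = 11.33°  ✓
  (1,5): δ = 52.62°  ✓
  (1,6): δ = 104.36°  ·
  (2,3): δ = 102.42°  ·
  (2,4): δ = 43.70°  ✓
  (2,5): δ = 2.41°  ✓
  (2,6): δ = 49.33°  ✓
  (3,4): δ = 121.28°  ·
  (3,5): δ = 79.99°  ·
  (3,6): δ = 28.25°  ✓
  (4,5): δ = 138.71°  ·
  (4,6): δ = 86.97°  ·
  (5,6): δ = 128.26°  ·
antipodal pairs: 9

count = 9; pairs: (0,3), (0,4), (1,3), (1,4), (1,5), (2,4), (2,5), (2,6), (3,6)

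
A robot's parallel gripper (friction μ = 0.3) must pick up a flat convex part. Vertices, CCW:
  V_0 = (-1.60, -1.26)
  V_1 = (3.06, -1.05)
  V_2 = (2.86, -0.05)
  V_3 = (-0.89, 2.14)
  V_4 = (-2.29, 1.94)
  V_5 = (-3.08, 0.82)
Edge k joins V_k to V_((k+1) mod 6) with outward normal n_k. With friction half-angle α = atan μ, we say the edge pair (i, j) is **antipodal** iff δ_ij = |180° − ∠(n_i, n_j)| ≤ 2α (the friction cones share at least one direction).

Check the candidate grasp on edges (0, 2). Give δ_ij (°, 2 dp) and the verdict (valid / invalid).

δ = 32.87°, valid

α = atan 0.3 = 16.70°;  2α = 33.40°
edge 0: e_0 = (+4.66, +0.21);  n_0 = (+0.0450, -0.9990)
edge 2: e_2 = (-3.75, +2.19);  n_2 = (+0.5043, +0.8635)
∠(n_0, n_2) = 147.13°
δ = |180° − 147.13°| = 32.87°
32.87° ≤ 2α = 33.40°  →  valid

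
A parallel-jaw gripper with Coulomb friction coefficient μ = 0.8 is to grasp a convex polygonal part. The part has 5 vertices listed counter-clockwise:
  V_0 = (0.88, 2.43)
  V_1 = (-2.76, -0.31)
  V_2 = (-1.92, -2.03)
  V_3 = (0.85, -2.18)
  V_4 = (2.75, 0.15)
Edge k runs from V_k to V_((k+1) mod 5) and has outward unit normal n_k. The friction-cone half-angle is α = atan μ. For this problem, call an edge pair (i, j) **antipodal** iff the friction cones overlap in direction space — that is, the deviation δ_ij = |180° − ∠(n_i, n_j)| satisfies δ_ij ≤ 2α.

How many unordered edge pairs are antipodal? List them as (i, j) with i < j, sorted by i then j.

α = atan 0.8 = 38.66°;  2α = 77.32°
n_0 = (-0.6014, +0.7989)
n_1 = (-0.8986, -0.4388)
n_2 = (-0.0541, -0.9985)
n_3 = (+0.7750, -0.6320)
n_4 = (+0.7732, +0.6342)
  (0,1): δ = 100.94°  ·
  (0,2): δ = 40.07°  ✓
  (0,3): δ = 13.83°  ✓
  (0,4): δ = 92.39°  ·
  (1,2): δ = 119.13°  ·
  (1,3): δ = 65.23°  ✓
  (1,4): δ = 13.33°  ✓
  (2,3): δ = 126.10°  ·
  (2,4): δ = 47.54°  ✓
  (3,4): δ = 101.45°  ·
antipodal pairs: 5

count = 5; pairs: (0,2), (0,3), (1,3), (1,4), (2,4)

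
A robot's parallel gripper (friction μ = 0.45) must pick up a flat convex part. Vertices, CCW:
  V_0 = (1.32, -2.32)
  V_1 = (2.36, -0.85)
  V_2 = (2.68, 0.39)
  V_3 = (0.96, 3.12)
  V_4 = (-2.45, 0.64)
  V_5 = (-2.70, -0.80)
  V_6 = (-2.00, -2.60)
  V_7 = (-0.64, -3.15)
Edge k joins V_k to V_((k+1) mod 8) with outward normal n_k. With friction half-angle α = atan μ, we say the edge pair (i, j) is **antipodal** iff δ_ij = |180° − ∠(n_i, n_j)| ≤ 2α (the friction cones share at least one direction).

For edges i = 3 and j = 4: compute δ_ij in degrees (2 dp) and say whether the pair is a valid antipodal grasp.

δ = 135.88°, invalid

α = atan 0.45 = 24.23°;  2α = 48.46°
edge 3: e_3 = (-3.41, -2.48);  n_3 = (-0.5882, +0.8087)
edge 4: e_4 = (-0.25, -1.44);  n_4 = (-0.9853, +0.1711)
∠(n_3, n_4) = 44.12°
δ = |180° − 44.12°| = 135.88°
135.88° > 2α = 48.46°  →  invalid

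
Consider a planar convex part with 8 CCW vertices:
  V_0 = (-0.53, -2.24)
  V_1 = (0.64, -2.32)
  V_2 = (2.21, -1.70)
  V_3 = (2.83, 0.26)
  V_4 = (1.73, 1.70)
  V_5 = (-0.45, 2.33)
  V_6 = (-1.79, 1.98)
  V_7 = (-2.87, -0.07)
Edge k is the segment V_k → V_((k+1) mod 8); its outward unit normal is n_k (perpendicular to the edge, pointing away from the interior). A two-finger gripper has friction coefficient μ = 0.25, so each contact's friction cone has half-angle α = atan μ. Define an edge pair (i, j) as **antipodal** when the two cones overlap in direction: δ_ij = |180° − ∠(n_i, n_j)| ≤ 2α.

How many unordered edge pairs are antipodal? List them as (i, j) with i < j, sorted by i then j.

α = atan 0.25 = 14.04°;  2α = 28.07°
n_0 = (-0.0682, -0.9977)
n_1 = (+0.3673, -0.9301)
n_2 = (+0.9534, -0.3016)
n_3 = (+0.7947, +0.6070)
n_4 = (+0.2776, +0.9607)
n_5 = (-0.2527, +0.9675)
n_6 = (-0.8847, +0.4661)
n_7 = (-0.6800, -0.7332)
  (0,1): δ = 154.54°  ·
  (0,2): δ = 103.64°  ·
  (0,3): δ = 48.71°  ·
  (0,4): δ = 12.21°  ✓
  (0,5): δ = 18.55°  ✓
  (0,6): δ = 66.13°  ·
  (0,7): δ = 141.07°  ·
  (1,2): δ = 129.10°  ·
  (1,3): δ = 74.17°  ·
  (1,4): δ = 37.67°  ·
  (1,5): δ = 6.91°  ✓
  (1,6): δ = 40.67°  ·
  (1,7): δ = 115.61°  ·
  (2,3): δ = 125.07°  ·
  (2,4): δ = 88.57°  ·
  (2,5): δ = 57.81°  ·
  (2,6): δ = 10.23°  ✓
  (2,7): δ = 64.71°  ·
  (3,4): δ = 143.49°  ·
  (3,5): δ = 112.74°  ·
  (3,6): δ = 65.16°  ·
  (3,7): δ = 9.78°  ✓
  (4,5): δ = 149.24°  ·
  (4,6): δ = 101.66°  ·
  (4,7): δ = 26.72°  ✓
  (5,6): δ = 132.42°  ·
  (5,7): δ = 57.48°  ·
  (6,7): δ = 105.06°  ·
antipodal pairs: 6

count = 6; pairs: (0,4), (0,5), (1,5), (2,6), (3,7), (4,7)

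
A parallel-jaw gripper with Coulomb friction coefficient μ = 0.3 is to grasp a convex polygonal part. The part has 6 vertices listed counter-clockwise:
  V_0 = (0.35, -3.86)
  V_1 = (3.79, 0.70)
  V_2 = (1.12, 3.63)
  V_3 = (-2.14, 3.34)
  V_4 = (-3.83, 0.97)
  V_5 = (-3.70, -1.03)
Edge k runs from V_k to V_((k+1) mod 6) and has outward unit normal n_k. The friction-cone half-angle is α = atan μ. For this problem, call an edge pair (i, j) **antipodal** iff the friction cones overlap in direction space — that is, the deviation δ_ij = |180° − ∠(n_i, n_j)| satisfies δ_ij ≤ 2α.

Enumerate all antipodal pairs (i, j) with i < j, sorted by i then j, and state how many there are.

α = atan 0.3 = 16.70°;  2α = 33.40°
n_0 = (+0.7983, -0.6022)
n_1 = (+0.7391, +0.6736)
n_2 = (-0.0886, +0.9961)
n_3 = (-0.8142, +0.5806)
n_4 = (-0.9979, -0.0649)
n_5 = (-0.5728, -0.8197)
  (0,1): δ = 100.63°  ·
  (0,2): δ = 47.89°  ·
  (0,3): δ = 1.54°  ✓
  (0,4): δ = 40.75°  ·
  (0,5): δ = 92.09°  ·
  (1,2): δ = 127.26°  ·
  (1,3): δ = 77.83°  ·
  (1,4): δ = 38.62°  ·
  (1,5): δ = 12.71°  ✓
  (2,3): δ = 130.58°  ·
  (2,4): δ = 91.36°  ·
  (2,5): δ = 40.03°  ·
  (3,4): δ = 140.79°  ·
  (3,5): δ = 89.45°  ·
  (4,5): δ = 128.66°  ·
antipodal pairs: 2

count = 2; pairs: (0,3), (1,5)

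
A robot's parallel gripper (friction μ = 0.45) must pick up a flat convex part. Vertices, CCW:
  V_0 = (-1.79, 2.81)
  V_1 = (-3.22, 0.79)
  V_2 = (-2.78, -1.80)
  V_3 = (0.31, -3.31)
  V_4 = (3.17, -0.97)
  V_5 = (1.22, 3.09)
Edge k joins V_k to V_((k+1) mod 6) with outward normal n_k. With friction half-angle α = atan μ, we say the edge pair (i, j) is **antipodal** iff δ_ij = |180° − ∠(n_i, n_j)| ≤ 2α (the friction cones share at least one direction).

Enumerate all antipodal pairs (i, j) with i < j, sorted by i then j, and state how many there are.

α = atan 0.45 = 24.23°;  2α = 48.46°
n_0 = (-0.8162, +0.5778)
n_1 = (-0.9859, -0.1675)
n_2 = (-0.4391, -0.8985)
n_3 = (+0.6332, -0.7740)
n_4 = (+0.9014, +0.4329)
n_5 = (-0.0926, +0.9957)
  (0,1): δ = 135.06°  ·
  (0,2): δ = 80.75°  ·
  (0,3): δ = 15.42°  ✓
  (0,4): δ = 60.95°  ·
  (0,5): δ = 130.61°  ·
  (1,2): δ = 125.69°  ·
  (1,3): δ = 60.35°  ·
  (1,4): δ = 16.01°  ✓
  (1,5): δ = 85.67°  ·
  (2,3): δ = 114.67°  ·
  (2,4): δ = 38.30°  ✓
  (2,5): δ = 31.36°  ✓
  (3,4): δ = 103.63°  ·
  (3,5): δ = 33.97°  ✓
  (4,5): δ = 110.34°  ·
antipodal pairs: 5

count = 5; pairs: (0,3), (1,4), (2,4), (2,5), (3,5)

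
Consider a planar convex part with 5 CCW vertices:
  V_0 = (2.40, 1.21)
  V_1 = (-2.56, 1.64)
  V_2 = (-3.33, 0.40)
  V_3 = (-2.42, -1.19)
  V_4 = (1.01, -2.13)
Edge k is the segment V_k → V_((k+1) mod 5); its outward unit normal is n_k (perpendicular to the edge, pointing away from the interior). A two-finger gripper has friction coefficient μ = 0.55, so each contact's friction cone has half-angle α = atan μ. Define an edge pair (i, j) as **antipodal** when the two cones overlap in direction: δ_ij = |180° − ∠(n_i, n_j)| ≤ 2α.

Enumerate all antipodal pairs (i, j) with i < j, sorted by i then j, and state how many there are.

count = 4; pairs: (0,2), (0,3), (1,4), (2,4)

α = atan 0.55 = 28.81°;  2α = 57.62°
n_0 = (+0.0864, +0.9963)
n_1 = (-0.8495, +0.5275)
n_2 = (-0.8679, -0.4967)
n_3 = (-0.2643, -0.9644)
n_4 = (+0.9232, -0.3842)
  (0,1): δ = 116.88°  ·
  (0,2): δ = 55.26°  ✓
  (0,3): δ = 10.37°  ✓
  (0,4): δ = 72.36°  ·
  (1,2): δ = 118.38°  ·
  (1,3): δ = 73.49°  ·
  (1,4): δ = 9.24°  ✓
  (2,3): δ = 135.11°  ·
  (2,4): δ = 52.38°  ✓
  (3,4): δ = 97.27°  ·
antipodal pairs: 4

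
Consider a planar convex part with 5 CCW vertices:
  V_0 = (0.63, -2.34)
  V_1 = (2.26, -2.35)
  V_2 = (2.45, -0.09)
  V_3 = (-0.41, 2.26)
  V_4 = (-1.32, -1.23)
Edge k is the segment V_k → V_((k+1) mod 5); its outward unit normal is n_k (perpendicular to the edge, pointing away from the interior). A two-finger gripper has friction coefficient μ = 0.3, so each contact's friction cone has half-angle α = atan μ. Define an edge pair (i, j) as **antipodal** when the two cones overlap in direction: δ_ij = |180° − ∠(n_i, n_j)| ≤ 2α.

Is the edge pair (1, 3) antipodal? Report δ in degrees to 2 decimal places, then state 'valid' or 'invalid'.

α = atan 0.3 = 16.70°;  2α = 33.40°
edge 1: e_1 = (+0.19, +2.26);  n_1 = (+0.9965, -0.0838)
edge 3: e_3 = (-0.91, -3.49);  n_3 = (-0.9676, +0.2523)
∠(n_1, n_3) = 170.19°
δ = |180° − 170.19°| = 9.81°
9.81° ≤ 2α = 33.40°  →  valid

δ = 9.81°, valid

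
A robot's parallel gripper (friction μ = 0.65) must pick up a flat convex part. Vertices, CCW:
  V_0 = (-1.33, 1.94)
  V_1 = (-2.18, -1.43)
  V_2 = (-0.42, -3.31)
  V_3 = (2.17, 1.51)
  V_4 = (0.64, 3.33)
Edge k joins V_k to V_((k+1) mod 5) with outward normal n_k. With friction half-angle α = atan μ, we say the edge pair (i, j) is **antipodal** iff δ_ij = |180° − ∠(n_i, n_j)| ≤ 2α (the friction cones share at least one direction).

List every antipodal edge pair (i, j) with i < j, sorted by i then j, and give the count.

α = atan 0.65 = 33.02°;  2α = 66.05°
n_0 = (-0.9696, +0.2446)
n_1 = (-0.7300, -0.6834)
n_2 = (+0.8809, -0.4733)
n_3 = (+0.7655, +0.6435)
n_4 = (-0.5765, +0.8171)
  (0,1): δ = 122.73°  ·
  (0,2): δ = 14.09°  ✓
  (0,3): δ = 54.21°  ✓
  (0,4): δ = 139.36°  ·
  (1,2): δ = 71.36°  ·
  (1,3): δ = 3.06°  ✓
  (1,4): δ = 82.09°  ·
  (2,3): δ = 111.70°  ·
  (2,4): δ = 26.54°  ✓
  (3,4): δ = 94.85°  ·
antipodal pairs: 4

count = 4; pairs: (0,2), (0,3), (1,3), (2,4)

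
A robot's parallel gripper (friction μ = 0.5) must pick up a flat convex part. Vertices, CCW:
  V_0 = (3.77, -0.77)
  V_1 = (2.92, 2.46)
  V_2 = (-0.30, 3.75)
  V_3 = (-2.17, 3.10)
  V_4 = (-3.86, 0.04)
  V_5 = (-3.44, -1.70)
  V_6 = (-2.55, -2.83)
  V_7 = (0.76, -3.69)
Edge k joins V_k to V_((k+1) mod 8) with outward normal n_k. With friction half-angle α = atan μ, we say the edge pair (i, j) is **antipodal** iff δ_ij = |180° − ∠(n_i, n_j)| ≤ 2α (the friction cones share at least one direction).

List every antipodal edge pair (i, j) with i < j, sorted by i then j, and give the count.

count = 8; pairs: (0,3), (0,4), (0,5), (1,5), (1,6), (2,6), (2,7), (3,7)

α = atan 0.5 = 26.57°;  2α = 53.13°
n_0 = (+0.9671, +0.2545)
n_1 = (+0.3719, +0.9283)
n_2 = (-0.3283, +0.9446)
n_3 = (-0.8754, +0.4835)
n_4 = (-0.9721, -0.2346)
n_5 = (-0.7856, -0.6187)
n_6 = (-0.2515, -0.9679)
n_7 = (+0.6963, -0.7178)
  (0,1): δ = 126.58°  ·
  (0,2): δ = 85.58°  ·
  (0,3): δ = 43.65°  ✓
  (0,4): δ = 1.17°  ✓
  (0,5): δ = 23.48°  ✓
  (0,6): δ = 60.69°  ·
  (0,7): δ = 119.39°  ·
  (1,2): δ = 139.00°  ·
  (1,3): δ = 97.08°  ·
  (1,4): δ = 54.60°  ·
  (1,5): δ = 29.94°  ✓
  (1,6): δ = 7.27°  ✓
  (1,7): δ = 65.96°  ·
  (2,3): δ = 138.08°  ·
  (2,4): δ = 95.60°  ·
  (2,5): δ = 70.94°  ·
  (2,6): δ = 33.73°  ✓
  (2,7): δ = 24.96°  ✓
  (3,4): δ = 137.52°  ·
  (3,5): δ = 112.86°  ·
  (3,6): δ = 75.65°  ·
  (3,7): δ = 16.96°  ✓
  (4,5): δ = 155.35°  ·
  (4,6): δ = 118.13°  ·
  (4,7): δ = 59.44°  ·
  (5,6): δ = 142.79°  ·
  (5,7): δ = 84.09°  ·
  (6,7): δ = 121.31°  ·
antipodal pairs: 8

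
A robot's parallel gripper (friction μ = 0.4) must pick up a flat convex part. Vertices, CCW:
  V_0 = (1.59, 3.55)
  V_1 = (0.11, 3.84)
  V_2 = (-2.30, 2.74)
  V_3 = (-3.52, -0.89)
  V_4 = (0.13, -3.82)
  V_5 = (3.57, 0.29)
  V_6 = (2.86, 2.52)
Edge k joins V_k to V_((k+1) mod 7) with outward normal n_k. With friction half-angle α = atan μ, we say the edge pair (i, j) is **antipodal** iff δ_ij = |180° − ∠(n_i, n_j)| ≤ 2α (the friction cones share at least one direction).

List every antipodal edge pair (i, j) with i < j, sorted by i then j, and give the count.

count = 6; pairs: (0,3), (1,4), (2,4), (2,5), (3,5), (3,6)

α = atan 0.4 = 21.80°;  2α = 43.60°
n_0 = (+0.1923, +0.9813)
n_1 = (-0.4152, +0.9097)
n_2 = (-0.9479, +0.3186)
n_3 = (-0.6260, -0.7798)
n_4 = (+0.7668, -0.6418)
n_5 = (+0.9529, +0.3034)
n_6 = (+0.6299, +0.7767)
  (0,1): δ = 144.38°  ·
  (0,2): δ = 97.49°  ·
  (0,3): δ = 27.67°  ✓
  (0,4): δ = 61.16°  ·
  (0,5): δ = 118.75°  ·
  (0,6): δ = 152.04°  ·
  (1,2): δ = 133.11°  ·
  (1,3): δ = 63.29°  ·
  (1,4): δ = 25.54°  ✓
  (1,5): δ = 83.13°  ·
  (1,6): δ = 116.42°  ·
  (2,3): δ = 110.18°  ·
  (2,4): δ = 21.35°  ✓
  (2,5): δ = 36.24°  ✓
  (2,6): δ = 69.53°  ·
  (3,4): δ = 91.17°  ·
  (3,5): δ = 33.58°  ✓
  (3,6): δ = 0.29°  ✓
  (4,5): δ = 122.41°  ·
  (4,6): δ = 89.11°  ·
  (5,6): δ = 146.70°  ·
antipodal pairs: 6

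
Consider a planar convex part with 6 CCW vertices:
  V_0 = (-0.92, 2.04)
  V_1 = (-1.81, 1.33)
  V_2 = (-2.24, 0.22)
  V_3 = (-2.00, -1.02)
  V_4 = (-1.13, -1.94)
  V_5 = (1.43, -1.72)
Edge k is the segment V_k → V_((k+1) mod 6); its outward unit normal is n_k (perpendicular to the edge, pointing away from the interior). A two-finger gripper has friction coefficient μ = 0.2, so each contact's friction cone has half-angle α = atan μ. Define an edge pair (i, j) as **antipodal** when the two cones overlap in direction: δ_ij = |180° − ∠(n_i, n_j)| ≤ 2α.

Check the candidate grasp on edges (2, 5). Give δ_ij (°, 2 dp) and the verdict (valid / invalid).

δ = 21.05°, valid

α = atan 0.2 = 11.31°;  2α = 22.62°
edge 2: e_2 = (+0.24, -1.24);  n_2 = (-0.9818, -0.1900)
edge 5: e_5 = (-2.35, +3.76);  n_5 = (+0.8480, +0.5300)
∠(n_2, n_5) = 158.95°
δ = |180° − 158.95°| = 21.05°
21.05° ≤ 2α = 22.62°  →  valid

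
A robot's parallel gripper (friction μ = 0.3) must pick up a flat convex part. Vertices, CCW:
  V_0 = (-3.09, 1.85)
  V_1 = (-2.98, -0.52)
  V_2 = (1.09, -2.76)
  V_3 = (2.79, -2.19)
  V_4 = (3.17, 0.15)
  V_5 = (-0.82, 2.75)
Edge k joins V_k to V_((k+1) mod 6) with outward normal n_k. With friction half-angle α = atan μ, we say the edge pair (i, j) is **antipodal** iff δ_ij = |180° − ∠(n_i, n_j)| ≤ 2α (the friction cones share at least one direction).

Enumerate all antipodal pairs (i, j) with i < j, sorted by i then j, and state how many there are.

α = atan 0.3 = 16.70°;  2α = 33.40°
n_0 = (-0.9989, -0.0464)
n_1 = (-0.4822, -0.8761)
n_2 = (+0.3179, -0.9481)
n_3 = (+0.9871, -0.1603)
n_4 = (+0.5459, +0.8378)
n_5 = (-0.3686, +0.9296)
  (0,1): δ = 121.48°  ·
  (0,2): δ = 74.12°  ·
  (0,3): δ = 11.88°  ✓
  (0,4): δ = 54.25°  ·
  (0,5): δ = 108.97°  ·
  (1,2): δ = 132.64°  ·
  (1,3): δ = 70.40°  ·
  (1,4): δ = 4.26°  ✓
  (1,5): δ = 50.45°  ·
  (2,3): δ = 117.76°  ·
  (2,4): δ = 51.63°  ·
  (2,5): δ = 3.09°  ✓
  (3,4): δ = 113.87°  ·
  (3,5): δ = 59.15°  ·
  (4,5): δ = 125.28°  ·
antipodal pairs: 3

count = 3; pairs: (0,3), (1,4), (2,5)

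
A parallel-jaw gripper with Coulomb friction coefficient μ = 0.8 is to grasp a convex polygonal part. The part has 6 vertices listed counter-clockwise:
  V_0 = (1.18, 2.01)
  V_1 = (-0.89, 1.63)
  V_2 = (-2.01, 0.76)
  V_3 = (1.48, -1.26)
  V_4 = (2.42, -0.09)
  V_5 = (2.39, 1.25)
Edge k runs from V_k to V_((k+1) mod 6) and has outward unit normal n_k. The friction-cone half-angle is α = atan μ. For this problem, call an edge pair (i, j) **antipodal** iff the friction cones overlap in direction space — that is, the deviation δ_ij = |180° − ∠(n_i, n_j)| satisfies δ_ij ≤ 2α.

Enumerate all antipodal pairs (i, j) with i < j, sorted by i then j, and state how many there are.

α = atan 0.8 = 38.66°;  2α = 77.32°
n_0 = (-0.1806, +0.9836)
n_1 = (-0.6135, +0.7897)
n_2 = (-0.5009, -0.8655)
n_3 = (+0.7796, -0.6263)
n_4 = (+0.9997, +0.0224)
n_5 = (+0.5319, +0.8468)
  (0,1): δ = 152.56°  ·
  (0,2): δ = 40.46°  ✓
  (0,3): δ = 40.82°  ✓
  (0,4): δ = 80.88°  ·
  (0,5): δ = 137.46°  ·
  (1,2): δ = 67.90°  ✓
  (1,3): δ = 13.38°  ✓
  (1,4): δ = 53.44°  ✓
  (1,5): δ = 110.03°  ·
  (2,3): δ = 98.72°  ·
  (2,4): δ = 58.66°  ✓
  (2,5): δ = 2.07°  ✓
  (3,4): δ = 139.94°  ·
  (3,5): δ = 83.35°  ·
  (4,5): δ = 123.42°  ·
antipodal pairs: 7

count = 7; pairs: (0,2), (0,3), (1,2), (1,3), (1,4), (2,4), (2,5)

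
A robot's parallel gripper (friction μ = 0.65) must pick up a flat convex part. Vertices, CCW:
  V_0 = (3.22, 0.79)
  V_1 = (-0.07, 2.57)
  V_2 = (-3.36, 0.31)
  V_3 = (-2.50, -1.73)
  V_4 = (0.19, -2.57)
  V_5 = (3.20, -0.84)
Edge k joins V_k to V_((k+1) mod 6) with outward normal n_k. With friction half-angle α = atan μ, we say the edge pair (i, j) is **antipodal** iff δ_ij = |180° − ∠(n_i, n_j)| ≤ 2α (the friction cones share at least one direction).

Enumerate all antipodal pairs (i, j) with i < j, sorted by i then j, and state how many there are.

count = 7; pairs: (0,2), (0,3), (0,4), (1,3), (1,4), (1,5), (2,5)

α = atan 0.65 = 33.02°;  2α = 66.05°
n_0 = (+0.4759, +0.8795)
n_1 = (-0.5662, +0.8243)
n_2 = (-0.9215, -0.3885)
n_3 = (-0.2981, -0.9545)
n_4 = (+0.4983, -0.8670)
n_5 = (+0.9999, -0.0123)
  (0,1): δ = 117.10°  ·
  (0,2): δ = 38.73°  ✓
  (0,3): δ = 11.07°  ✓
  (0,4): δ = 58.30°  ✓
  (0,5): δ = 117.71°  ·
  (1,2): δ = 101.63°  ·
  (1,3): δ = 51.83°  ✓
  (1,4): δ = 4.60°  ✓
  (1,5): δ = 54.81°  ✓
  (2,3): δ = 130.20°  ·
  (2,4): δ = 82.97°  ·
  (2,5): δ = 23.56°  ✓
  (3,4): δ = 132.77°  ·
  (3,5): δ = 73.36°  ·
  (4,5): δ = 120.59°  ·
antipodal pairs: 7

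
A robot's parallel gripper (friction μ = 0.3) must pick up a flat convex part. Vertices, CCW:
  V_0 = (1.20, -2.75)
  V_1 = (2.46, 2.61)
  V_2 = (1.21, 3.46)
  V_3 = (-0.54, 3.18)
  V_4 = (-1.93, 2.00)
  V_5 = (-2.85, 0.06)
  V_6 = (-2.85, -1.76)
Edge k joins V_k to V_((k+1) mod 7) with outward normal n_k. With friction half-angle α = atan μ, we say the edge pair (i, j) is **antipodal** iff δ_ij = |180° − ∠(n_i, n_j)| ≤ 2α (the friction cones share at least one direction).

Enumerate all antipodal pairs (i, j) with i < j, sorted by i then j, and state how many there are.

count = 4; pairs: (0,4), (0,5), (1,6), (2,6)

α = atan 0.3 = 16.70°;  2α = 33.40°
n_0 = (+0.9735, -0.2288)
n_1 = (+0.5623, +0.8269)
n_2 = (-0.1580, +0.9874)
n_3 = (-0.6472, +0.7623)
n_4 = (-0.9035, +0.4285)
n_5 = (-1.0000, -0.0000)
n_6 = (-0.2375, -0.9714)
  (0,1): δ = 110.99°  ·
  (0,2): δ = 67.68°  ·
  (0,3): δ = 36.44°  ·
  (0,4): δ = 12.14°  ✓
  (0,5): δ = 13.23°  ✓
  (0,6): δ = 89.49°  ·
  (1,2): δ = 136.69°  ·
  (1,3): δ = 105.46°  ·
  (1,4): δ = 81.16°  ·
  (1,5): δ = 55.78°  ·
  (1,6): δ = 20.48°  ✓
  (2,3): δ = 148.76°  ·
  (2,4): δ = 124.46°  ·
  (2,5): δ = 99.09°  ·
  (2,6): δ = 22.83°  ✓
  (3,4): δ = 155.70°  ·
  (3,5): δ = 130.33°  ·
  (3,6): δ = 54.06°  ·
  (4,5): δ = 154.63°  ·
  (4,6): δ = 78.36°  ·
  (5,6): δ = 103.74°  ·
antipodal pairs: 4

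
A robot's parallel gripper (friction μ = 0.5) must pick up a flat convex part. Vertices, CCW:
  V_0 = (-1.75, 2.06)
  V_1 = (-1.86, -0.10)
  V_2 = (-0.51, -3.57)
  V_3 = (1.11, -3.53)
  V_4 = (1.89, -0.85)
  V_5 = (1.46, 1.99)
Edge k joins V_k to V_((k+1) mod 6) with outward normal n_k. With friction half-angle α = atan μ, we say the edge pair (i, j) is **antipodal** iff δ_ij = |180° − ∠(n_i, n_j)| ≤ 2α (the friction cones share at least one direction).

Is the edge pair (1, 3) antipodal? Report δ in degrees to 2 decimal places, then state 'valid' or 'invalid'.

δ = 37.49°, valid

α = atan 0.5 = 26.57°;  2α = 53.13°
edge 1: e_1 = (+1.35, -3.47);  n_1 = (-0.9320, -0.3626)
edge 3: e_3 = (+0.78, +2.68);  n_3 = (+0.9602, -0.2794)
∠(n_1, n_3) = 142.51°
δ = |180° − 142.51°| = 37.49°
37.49° ≤ 2α = 53.13°  →  valid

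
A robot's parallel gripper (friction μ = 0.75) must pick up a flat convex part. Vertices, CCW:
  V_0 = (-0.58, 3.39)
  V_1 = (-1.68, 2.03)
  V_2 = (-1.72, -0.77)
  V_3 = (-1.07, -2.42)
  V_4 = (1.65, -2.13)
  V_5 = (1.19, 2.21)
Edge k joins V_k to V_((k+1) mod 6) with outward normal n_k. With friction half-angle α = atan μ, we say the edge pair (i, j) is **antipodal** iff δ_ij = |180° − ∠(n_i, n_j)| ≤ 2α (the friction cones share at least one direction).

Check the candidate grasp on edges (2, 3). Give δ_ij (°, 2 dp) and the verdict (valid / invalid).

α = atan 0.75 = 36.87°;  2α = 73.74°
edge 2: e_2 = (+0.65, -1.65);  n_2 = (-0.9304, -0.3665)
edge 3: e_3 = (+2.72, +0.29);  n_3 = (+0.1060, -0.9944)
∠(n_2, n_3) = 74.58°
δ = |180° − 74.58°| = 105.42°
105.42° > 2α = 73.74°  →  invalid

δ = 105.42°, invalid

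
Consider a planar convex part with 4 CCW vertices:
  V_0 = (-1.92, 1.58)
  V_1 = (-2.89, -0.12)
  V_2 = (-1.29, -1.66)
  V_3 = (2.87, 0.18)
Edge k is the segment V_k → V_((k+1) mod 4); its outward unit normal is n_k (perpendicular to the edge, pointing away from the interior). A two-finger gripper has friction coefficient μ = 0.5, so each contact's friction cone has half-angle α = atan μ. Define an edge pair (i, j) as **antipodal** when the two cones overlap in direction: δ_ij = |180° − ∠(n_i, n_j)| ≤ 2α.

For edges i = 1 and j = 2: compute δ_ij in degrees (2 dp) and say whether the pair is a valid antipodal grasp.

α = atan 0.5 = 26.57°;  2α = 53.13°
edge 1: e_1 = (+1.60, -1.54);  n_1 = (-0.6935, -0.7205)
edge 2: e_2 = (+4.16, +1.84);  n_2 = (+0.4045, -0.9145)
∠(n_1, n_2) = 67.77°
δ = |180° − 67.77°| = 112.23°
112.23° > 2α = 53.13°  →  invalid

δ = 112.23°, invalid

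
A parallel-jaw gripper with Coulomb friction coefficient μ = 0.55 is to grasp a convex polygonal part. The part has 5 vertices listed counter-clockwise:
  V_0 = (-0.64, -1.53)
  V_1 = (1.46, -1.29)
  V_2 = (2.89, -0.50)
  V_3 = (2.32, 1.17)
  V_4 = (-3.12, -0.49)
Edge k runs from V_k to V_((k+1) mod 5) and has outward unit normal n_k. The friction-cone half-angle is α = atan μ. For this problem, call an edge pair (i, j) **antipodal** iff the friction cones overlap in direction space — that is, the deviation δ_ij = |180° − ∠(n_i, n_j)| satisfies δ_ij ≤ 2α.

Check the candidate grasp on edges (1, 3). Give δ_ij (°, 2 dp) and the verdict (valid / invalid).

α = atan 0.55 = 28.81°;  2α = 57.62°
edge 1: e_1 = (+1.43, +0.79);  n_1 = (+0.4836, -0.8753)
edge 3: e_3 = (-5.44, -1.66);  n_3 = (-0.2919, +0.9565)
∠(n_1, n_3) = 168.05°
δ = |180° − 168.05°| = 11.95°
11.95° ≤ 2α = 57.62°  →  valid

δ = 11.95°, valid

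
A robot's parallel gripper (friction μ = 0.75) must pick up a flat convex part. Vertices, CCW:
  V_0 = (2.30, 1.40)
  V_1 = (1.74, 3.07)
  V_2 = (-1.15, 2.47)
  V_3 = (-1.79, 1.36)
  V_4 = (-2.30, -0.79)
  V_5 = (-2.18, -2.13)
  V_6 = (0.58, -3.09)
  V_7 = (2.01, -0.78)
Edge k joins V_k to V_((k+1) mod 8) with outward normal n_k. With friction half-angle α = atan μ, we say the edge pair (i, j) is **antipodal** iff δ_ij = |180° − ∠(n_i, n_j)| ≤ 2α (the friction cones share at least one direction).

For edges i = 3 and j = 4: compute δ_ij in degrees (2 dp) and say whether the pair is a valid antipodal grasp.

α = atan 0.75 = 36.87°;  2α = 73.74°
edge 3: e_3 = (-0.51, -2.15);  n_3 = (-0.9730, +0.2308)
edge 4: e_4 = (+0.12, -1.34);  n_4 = (-0.9960, -0.0892)
∠(n_3, n_4) = 18.46°
δ = |180° − 18.46°| = 161.54°
161.54° > 2α = 73.74°  →  invalid

δ = 161.54°, invalid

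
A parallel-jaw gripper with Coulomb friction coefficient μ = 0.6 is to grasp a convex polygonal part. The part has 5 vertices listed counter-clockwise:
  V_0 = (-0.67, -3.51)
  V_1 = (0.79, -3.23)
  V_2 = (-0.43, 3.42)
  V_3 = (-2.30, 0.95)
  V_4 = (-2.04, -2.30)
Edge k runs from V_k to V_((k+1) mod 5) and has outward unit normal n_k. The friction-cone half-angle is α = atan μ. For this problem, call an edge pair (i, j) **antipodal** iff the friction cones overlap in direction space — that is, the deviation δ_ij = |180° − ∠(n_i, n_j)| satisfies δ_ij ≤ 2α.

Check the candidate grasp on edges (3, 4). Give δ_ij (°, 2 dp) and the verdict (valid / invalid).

α = atan 0.6 = 30.96°;  2α = 61.93°
edge 3: e_3 = (+0.26, -3.25);  n_3 = (-0.9968, -0.0797)
edge 4: e_4 = (+1.37, -1.21);  n_4 = (-0.6620, -0.7495)
∠(n_3, n_4) = 43.97°
δ = |180° − 43.97°| = 136.03°
136.03° > 2α = 61.93°  →  invalid

δ = 136.03°, invalid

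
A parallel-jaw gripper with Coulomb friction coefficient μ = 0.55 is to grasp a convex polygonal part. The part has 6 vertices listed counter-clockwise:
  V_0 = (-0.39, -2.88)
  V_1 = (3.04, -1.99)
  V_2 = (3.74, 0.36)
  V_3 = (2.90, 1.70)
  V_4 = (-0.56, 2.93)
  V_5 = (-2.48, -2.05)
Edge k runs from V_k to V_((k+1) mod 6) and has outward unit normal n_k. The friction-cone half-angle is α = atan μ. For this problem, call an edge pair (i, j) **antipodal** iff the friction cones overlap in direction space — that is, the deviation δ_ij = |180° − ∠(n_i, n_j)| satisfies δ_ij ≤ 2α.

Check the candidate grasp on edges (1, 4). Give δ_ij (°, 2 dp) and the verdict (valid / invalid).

δ = 4.50°, valid

α = atan 0.55 = 28.81°;  2α = 57.62°
edge 1: e_1 = (+0.70, +2.35);  n_1 = (+0.9584, -0.2855)
edge 4: e_4 = (-1.92, -4.98);  n_4 = (-0.9331, +0.3597)
∠(n_1, n_4) = 175.50°
δ = |180° − 175.50°| = 4.50°
4.50° ≤ 2α = 57.62°  →  valid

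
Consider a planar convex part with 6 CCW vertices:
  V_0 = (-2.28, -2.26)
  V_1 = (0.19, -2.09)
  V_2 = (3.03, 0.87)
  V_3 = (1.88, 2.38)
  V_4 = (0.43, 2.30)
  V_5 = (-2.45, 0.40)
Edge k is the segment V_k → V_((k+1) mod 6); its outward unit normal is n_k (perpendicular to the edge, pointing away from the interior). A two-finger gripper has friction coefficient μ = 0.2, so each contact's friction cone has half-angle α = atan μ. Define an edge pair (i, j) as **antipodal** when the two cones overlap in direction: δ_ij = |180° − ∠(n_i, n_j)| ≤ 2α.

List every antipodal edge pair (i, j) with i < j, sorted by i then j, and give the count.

count = 2; pairs: (0,3), (1,4)

α = atan 0.2 = 11.31°;  2α = 22.62°
n_0 = (+0.0687, -0.9976)
n_1 = (+0.7216, -0.6923)
n_2 = (+0.7956, +0.6059)
n_3 = (-0.0551, +0.9985)
n_4 = (-0.5507, +0.8347)
n_5 = (-0.9980, -0.0638)
  (0,1): δ = 137.75°  ·
  (0,2): δ = 56.64°  ·
  (0,3): δ = 0.78°  ✓
  (0,4): δ = 29.48°  ·
  (0,5): δ = 89.72°  ·
  (1,2): δ = 98.89°  ·
  (1,3): δ = 43.03°  ·
  (1,4): δ = 12.77°  ✓
  (1,5): δ = 47.47°  ·
  (2,3): δ = 124.13°  ·
  (2,4): δ = 93.88°  ·
  (2,5): δ = 33.64°  ·
  (3,4): δ = 149.74°  ·
  (3,5): δ = 89.50°  ·
  (4,5): δ = 119.76°  ·
antipodal pairs: 2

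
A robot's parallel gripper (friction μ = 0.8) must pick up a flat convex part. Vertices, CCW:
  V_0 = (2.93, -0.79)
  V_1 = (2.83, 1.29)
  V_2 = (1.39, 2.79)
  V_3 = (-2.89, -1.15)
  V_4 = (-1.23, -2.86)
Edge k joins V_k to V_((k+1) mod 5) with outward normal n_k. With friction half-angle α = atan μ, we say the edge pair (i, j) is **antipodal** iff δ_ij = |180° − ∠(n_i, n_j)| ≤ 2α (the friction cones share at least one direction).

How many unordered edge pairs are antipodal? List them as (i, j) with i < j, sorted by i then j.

α = atan 0.8 = 38.66°;  2α = 77.32°
n_0 = (+0.9988, +0.0480)
n_1 = (+0.7214, +0.6925)
n_2 = (-0.6773, +0.7357)
n_3 = (-0.7175, -0.6965)
n_4 = (+0.4455, -0.8953)
  (0,1): δ = 138.92°  ·
  (0,2): δ = 50.12°  ✓
  (0,3): δ = 41.40°  ✓
  (0,4): δ = 113.70°  ·
  (1,2): δ = 91.20°  ·
  (1,3): δ = 0.32°  ✓
  (1,4): δ = 72.62°  ✓
  (2,3): δ = 88.48°  ·
  (2,4): δ = 16.18°  ✓
  (3,4): δ = 107.70°  ·
antipodal pairs: 5

count = 5; pairs: (0,2), (0,3), (1,3), (1,4), (2,4)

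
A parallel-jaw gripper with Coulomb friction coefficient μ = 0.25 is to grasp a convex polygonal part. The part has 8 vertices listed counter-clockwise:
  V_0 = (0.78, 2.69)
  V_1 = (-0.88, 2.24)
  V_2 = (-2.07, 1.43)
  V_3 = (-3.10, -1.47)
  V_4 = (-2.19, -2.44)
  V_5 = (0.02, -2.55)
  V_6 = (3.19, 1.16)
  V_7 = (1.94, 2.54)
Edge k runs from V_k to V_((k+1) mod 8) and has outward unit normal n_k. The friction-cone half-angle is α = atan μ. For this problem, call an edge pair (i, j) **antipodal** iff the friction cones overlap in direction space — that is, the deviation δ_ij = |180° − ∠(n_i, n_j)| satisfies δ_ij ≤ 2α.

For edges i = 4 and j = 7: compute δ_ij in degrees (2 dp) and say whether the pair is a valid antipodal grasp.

α = atan 0.25 = 14.04°;  2α = 28.07°
edge 4: e_4 = (+2.21, -0.11);  n_4 = (-0.0497, -0.9988)
edge 7: e_7 = (-1.16, +0.15);  n_7 = (+0.1282, +0.9917)
∠(n_4, n_7) = 175.48°
δ = |180° − 175.48°| = 4.52°
4.52° ≤ 2α = 28.07°  →  valid

δ = 4.52°, valid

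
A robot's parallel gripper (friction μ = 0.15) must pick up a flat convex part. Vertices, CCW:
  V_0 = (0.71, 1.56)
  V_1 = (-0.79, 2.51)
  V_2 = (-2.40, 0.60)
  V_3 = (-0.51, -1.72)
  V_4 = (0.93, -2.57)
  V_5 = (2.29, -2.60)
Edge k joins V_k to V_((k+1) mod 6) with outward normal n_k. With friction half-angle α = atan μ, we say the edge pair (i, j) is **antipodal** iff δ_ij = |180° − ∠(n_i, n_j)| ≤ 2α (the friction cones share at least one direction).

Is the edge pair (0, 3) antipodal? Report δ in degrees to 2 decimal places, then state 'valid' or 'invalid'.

δ = 1.80°, valid

α = atan 0.15 = 8.53°;  2α = 17.06°
edge 0: e_0 = (-1.50, +0.95);  n_0 = (+0.5351, +0.8448)
edge 3: e_3 = (+1.44, -0.85);  n_3 = (-0.5083, -0.8612)
∠(n_0, n_3) = 178.20°
δ = |180° − 178.20°| = 1.80°
1.80° ≤ 2α = 17.06°  →  valid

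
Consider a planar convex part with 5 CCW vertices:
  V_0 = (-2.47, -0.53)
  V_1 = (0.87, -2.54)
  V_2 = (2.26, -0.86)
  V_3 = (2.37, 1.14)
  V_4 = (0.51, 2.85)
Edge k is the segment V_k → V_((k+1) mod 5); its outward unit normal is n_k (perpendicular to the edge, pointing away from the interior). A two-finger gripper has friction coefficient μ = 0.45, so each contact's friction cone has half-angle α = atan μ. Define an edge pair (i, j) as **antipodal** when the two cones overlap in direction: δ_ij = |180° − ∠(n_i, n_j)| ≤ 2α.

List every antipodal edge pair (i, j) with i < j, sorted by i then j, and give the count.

α = atan 0.45 = 24.23°;  2α = 48.46°
n_0 = (-0.5156, -0.8568)
n_1 = (+0.7705, -0.6375)
n_2 = (+0.9985, -0.0549)
n_3 = (+0.6768, +0.7362)
n_4 = (-0.7501, +0.6613)
  (0,1): δ = 98.56°  ·
  (0,2): δ = 62.11°  ·
  (0,3): δ = 11.55°  ✓
  (0,4): δ = 79.64°  ·
  (1,2): δ = 143.54°  ·
  (1,3): δ = 92.99°  ·
  (1,4): δ = 1.80°  ✓
  (2,3): δ = 129.45°  ·
  (2,4): δ = 38.25°  ✓
  (3,4): δ = 88.81°  ·
antipodal pairs: 3

count = 3; pairs: (0,3), (1,4), (2,4)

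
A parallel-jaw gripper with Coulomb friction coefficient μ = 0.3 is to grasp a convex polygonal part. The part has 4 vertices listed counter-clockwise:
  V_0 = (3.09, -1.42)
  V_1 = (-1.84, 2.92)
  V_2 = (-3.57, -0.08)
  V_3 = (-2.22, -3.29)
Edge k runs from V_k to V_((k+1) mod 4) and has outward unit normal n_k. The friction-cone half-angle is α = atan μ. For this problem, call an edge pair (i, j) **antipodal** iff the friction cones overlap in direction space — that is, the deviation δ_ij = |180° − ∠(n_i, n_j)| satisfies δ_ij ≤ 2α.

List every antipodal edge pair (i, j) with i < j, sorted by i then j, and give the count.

α = atan 0.3 = 16.70°;  2α = 33.40°
n_0 = (+0.6608, +0.7506)
n_1 = (-0.8663, +0.4996)
n_2 = (-0.9218, -0.3877)
n_3 = (+0.3322, -0.9432)
  (0,1): δ = 78.61°  ·
  (0,2): δ = 25.83°  ✓
  (0,3): δ = 60.76°  ·
  (1,2): δ = 127.22°  ·
  (1,3): δ = 40.63°  ·
  (2,3): δ = 93.41°  ·
antipodal pairs: 1

count = 1; pairs: (0,2)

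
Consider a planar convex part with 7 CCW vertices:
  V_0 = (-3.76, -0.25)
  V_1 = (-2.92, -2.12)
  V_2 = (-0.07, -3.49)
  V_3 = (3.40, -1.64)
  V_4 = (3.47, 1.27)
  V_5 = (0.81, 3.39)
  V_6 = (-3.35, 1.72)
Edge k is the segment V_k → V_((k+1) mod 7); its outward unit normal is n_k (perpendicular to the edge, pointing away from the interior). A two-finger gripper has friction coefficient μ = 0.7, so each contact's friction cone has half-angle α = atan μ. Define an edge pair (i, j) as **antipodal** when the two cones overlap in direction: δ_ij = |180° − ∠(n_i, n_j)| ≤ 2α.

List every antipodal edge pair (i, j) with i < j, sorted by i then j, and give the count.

count = 11; pairs: (0,3), (0,4), (1,3), (1,4), (1,5), (2,4), (2,5), (2,6), (3,5), (3,6), (4,6)

α = atan 0.7 = 34.99°;  2α = 69.98°
n_0 = (-0.9122, -0.4098)
n_1 = (-0.4332, -0.9013)
n_2 = (+0.4705, -0.8824)
n_3 = (+0.9997, -0.0240)
n_4 = (+0.6233, +0.7820)
n_5 = (-0.3725, +0.9280)
n_6 = (-0.9790, +0.2038)
  (0,1): δ = 139.86°  ·
  (0,2): δ = 86.13°  ·
  (0,3): δ = 25.57°  ✓
  (0,4): δ = 27.26°  ✓
  (0,5): δ = 87.68°  ·
  (0,6): δ = 144.05°  ·
  (1,2): δ = 126.26°  ·
  (1,3): δ = 65.70°  ✓
  (1,4): δ = 12.88°  ✓
  (1,5): δ = 47.55°  ✓
  (1,6): δ = 103.92°  ·
  (2,3): δ = 119.44°  ·
  (2,4): δ = 66.62°  ✓
  (2,5): δ = 6.19°  ✓
  (2,6): δ = 50.18°  ✓
  (3,4): δ = 127.18°  ·
  (3,5): δ = 66.75°  ✓
  (3,6): δ = 10.38°  ✓
  (4,5): δ = 119.57°  ·
  (4,6): δ = 63.20°  ✓
  (5,6): δ = 123.63°  ·
antipodal pairs: 11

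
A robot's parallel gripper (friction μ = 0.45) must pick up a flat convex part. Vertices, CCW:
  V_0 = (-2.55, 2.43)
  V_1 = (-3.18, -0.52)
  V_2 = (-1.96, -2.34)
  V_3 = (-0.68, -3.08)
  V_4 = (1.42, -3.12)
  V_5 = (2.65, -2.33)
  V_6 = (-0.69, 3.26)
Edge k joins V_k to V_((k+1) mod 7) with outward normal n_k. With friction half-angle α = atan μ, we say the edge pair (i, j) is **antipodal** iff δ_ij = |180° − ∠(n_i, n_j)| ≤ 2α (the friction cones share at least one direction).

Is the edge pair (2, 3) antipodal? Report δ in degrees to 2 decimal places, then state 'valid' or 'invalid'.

α = atan 0.45 = 24.23°;  2α = 48.46°
edge 2: e_2 = (+1.28, -0.74);  n_2 = (-0.5005, -0.8657)
edge 3: e_3 = (+2.10, -0.04);  n_3 = (-0.0190, -0.9998)
∠(n_2, n_3) = 28.94°
δ = |180° − 28.94°| = 151.06°
151.06° > 2α = 48.46°  →  invalid

δ = 151.06°, invalid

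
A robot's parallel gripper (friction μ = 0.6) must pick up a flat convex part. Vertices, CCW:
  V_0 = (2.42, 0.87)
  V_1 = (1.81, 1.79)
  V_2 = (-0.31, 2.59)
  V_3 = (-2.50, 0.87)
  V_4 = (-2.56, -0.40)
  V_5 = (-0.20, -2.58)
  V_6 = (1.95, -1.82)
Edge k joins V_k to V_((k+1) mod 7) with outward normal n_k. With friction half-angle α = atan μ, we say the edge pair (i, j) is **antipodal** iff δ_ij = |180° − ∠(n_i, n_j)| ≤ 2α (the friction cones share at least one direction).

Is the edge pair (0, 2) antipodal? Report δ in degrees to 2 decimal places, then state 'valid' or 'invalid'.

α = atan 0.6 = 30.96°;  2α = 61.93°
edge 0: e_0 = (-0.61, +0.92);  n_0 = (+0.8334, +0.5526)
edge 2: e_2 = (-2.19, -1.72);  n_2 = (-0.6177, +0.7864)
∠(n_0, n_2) = 94.60°
δ = |180° − 94.60°| = 85.40°
85.40° > 2α = 61.93°  →  invalid

δ = 85.40°, invalid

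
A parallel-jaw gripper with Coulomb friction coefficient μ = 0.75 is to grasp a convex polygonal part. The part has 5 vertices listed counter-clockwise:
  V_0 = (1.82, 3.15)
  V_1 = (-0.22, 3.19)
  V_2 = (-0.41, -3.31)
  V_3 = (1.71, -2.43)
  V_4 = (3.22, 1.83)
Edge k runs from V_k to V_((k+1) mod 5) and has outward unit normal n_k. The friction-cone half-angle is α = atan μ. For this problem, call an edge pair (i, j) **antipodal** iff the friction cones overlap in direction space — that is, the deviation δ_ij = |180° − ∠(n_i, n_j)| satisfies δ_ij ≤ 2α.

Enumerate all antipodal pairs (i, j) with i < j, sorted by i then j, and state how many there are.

count = 6; pairs: (0,2), (0,3), (1,2), (1,3), (1,4), (2,4)

α = atan 0.75 = 36.87°;  2α = 73.74°
n_0 = (+0.0196, +0.9998)
n_1 = (-0.9996, +0.0292)
n_2 = (+0.3834, -0.9236)
n_3 = (+0.9425, -0.3341)
n_4 = (+0.6860, +0.7276)
  (0,1): δ = 90.55°  ·
  (0,2): δ = 23.67°  ✓
  (0,3): δ = 71.61°  ✓
  (0,4): δ = 137.81°  ·
  (1,2): δ = 65.78°  ✓
  (1,3): δ = 17.84°  ✓
  (1,4): δ = 48.36°  ✓
  (2,3): δ = 132.06°  ·
  (2,4): δ = 65.86°  ✓
  (3,4): δ = 113.80°  ·
antipodal pairs: 6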